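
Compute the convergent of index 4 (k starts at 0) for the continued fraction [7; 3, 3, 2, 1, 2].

Using pₖ = aₖpₖ₋₁ + pₖ₋₂, qₖ = aₖqₖ₋₁ + qₖ₋₂ (with p₋₁=1, p₋₂=0, q₋₁=0, q₋₂=1):
  k=0: a=7, p=7, q=1
  k=1: a=3, p=22, q=3
  k=2: a=3, p=73, q=10
  k=3: a=2, p=168, q=23
  k=4: a=1, p=241, q=33

241/33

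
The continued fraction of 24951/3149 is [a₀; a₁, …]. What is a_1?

24951 = 7·3149 + 2908   →  a_0 = 7
3149 = 1·2908 + 241   →  a_1 = 1

1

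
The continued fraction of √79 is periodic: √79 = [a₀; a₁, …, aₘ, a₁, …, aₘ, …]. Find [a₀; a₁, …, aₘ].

[8; 1, 7, 1, 16]

a₀ = ⌊√79⌋ = 8.
With m₀=0, d₀=1 and mₖ₊₁ = dₖaₖ − mₖ, dₖ₊₁ = (n − mₖ₊₁²)/dₖ, aₖ₊₁ = ⌊(a₀+mₖ₊₁)/dₖ₊₁⌋:
  k=1: m=8, d=15, a=1
  k=2: m=7, d=2, a=7
  k=3: m=7, d=15, a=1
  k=4: m=8, d=1, a=16
d=1 and a=2a₀=16 at k=4, so the next step gives (m, d) = (8, 15) again — its k=1 value — and the period has length 4.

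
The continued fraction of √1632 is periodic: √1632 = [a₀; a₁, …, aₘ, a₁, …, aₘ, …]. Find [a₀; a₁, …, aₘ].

[40; 2, 1, 1, 19, 1, 1, 2, 80]

a₀ = ⌊√1632⌋ = 40.
With m₀=0, d₀=1 and mₖ₊₁ = dₖaₖ − mₖ, dₖ₊₁ = (n − mₖ₊₁²)/dₖ, aₖ₊₁ = ⌊(a₀+mₖ₊₁)/dₖ₊₁⌋:
  k=1: m=40, d=32, a=2
  k=2: m=24, d=33, a=1
  k=3: m=9, d=47, a=1
  k=4: m=38, d=4, a=19
  k=5: m=38, d=47, a=1
  k=6: m=9, d=33, a=1
  k=7: m=24, d=32, a=2
  k=8: m=40, d=1, a=80
d=1 and a=2a₀=80 at k=8, so the next step gives (m, d) = (40, 32) again — its k=1 value — and the period has length 8.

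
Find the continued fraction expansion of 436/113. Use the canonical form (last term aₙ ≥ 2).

[3; 1, 6, 16]

436 = 3*113 + 97
113 = 1*97 + 16
97 = 6*16 + 1
16 = 16*1 + 0  (stop)
So 436/113 = [3; 1, 6, 16].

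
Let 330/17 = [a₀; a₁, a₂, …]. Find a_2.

2

330 = 19·17 + 7   →  a_0 = 19
17 = 2·7 + 3   →  a_1 = 2
7 = 2·3 + 1   →  a_2 = 2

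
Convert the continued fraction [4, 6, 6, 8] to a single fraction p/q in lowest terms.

Fold from the inside: start with 8/1.
  6 + 1/8 = 49/8
  6 + 8/49 = 302/49
  4 + 49/302 = 1257/302

1257/302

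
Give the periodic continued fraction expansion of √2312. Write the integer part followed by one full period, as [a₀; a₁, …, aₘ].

[48; 12, 96]

a₀ = ⌊√2312⌋ = 48.
With m₀=0, d₀=1 and mₖ₊₁ = dₖaₖ − mₖ, dₖ₊₁ = (n − mₖ₊₁²)/dₖ, aₖ₊₁ = ⌊(a₀+mₖ₊₁)/dₖ₊₁⌋:
  k=1: m=48, d=8, a=12
  k=2: m=48, d=1, a=96
d=1 and a=2a₀=96 at k=2, so the next step gives (m, d) = (48, 8) again — its k=1 value — and the period has length 2.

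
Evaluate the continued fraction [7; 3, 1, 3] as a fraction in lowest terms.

Fold from the inside: start with 3/1.
  1 + 1/3 = 4/3
  3 + 3/4 = 15/4
  7 + 4/15 = 109/15

109/15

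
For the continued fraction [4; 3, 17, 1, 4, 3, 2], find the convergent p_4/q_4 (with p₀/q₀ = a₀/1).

Using pₖ = aₖpₖ₋₁ + pₖ₋₂, qₖ = aₖqₖ₋₁ + qₖ₋₂ (with p₋₁=1, p₋₂=0, q₋₁=0, q₋₂=1):
  k=0: a=4, p=4, q=1
  k=1: a=3, p=13, q=3
  k=2: a=17, p=225, q=52
  k=3: a=1, p=238, q=55
  k=4: a=4, p=1177, q=272

1177/272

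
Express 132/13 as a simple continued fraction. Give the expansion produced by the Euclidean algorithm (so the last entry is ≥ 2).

[10; 6, 2]

132 = 10·13 + 2
13 = 6·2 + 1
2 = 2·1 + 0  (stop)
So 132/13 = [10; 6, 2].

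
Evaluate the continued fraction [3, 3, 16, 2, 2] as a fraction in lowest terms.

Using pₖ = aₖpₖ₋₁ + pₖ₋₂ and qₖ = aₖqₖ₋₁ + qₖ₋₂:
  k=0: a=3, p=3, q=1
  k=1: a=3, p=10, q=3
  k=2: a=16, p=163, q=49
  k=3: a=2, p=336, q=101
  k=4: a=2, p=835, q=251

835/251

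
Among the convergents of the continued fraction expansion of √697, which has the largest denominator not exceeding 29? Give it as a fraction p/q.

√697 = [26; 2, 2, 52, …] (period length 3).
Convergents:
  p_0/q_0 = 26/1
  p_1/q_1 = 53/2
  p_2/q_2 = 132/5
  p_3/q_3 = 6917/262
q_2 = 5 ≤ 29 < 262 = q_3, so the answer is 132/5.

132/5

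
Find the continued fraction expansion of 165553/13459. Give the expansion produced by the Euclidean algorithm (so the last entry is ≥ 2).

[12; 3, 3, 18, 7, 3, 3]

165553 = 12*13459 + 4045
13459 = 3*4045 + 1324
4045 = 3*1324 + 73
1324 = 18*73 + 10
73 = 7*10 + 3
10 = 3*3 + 1
3 = 3*1 + 0  (stop)
So 165553/13459 = [12; 3, 3, 18, 7, 3, 3].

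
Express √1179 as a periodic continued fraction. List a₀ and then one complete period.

[34; 2, 1, 33, 1, 2, 68]

a₀ = ⌊√1179⌋ = 34.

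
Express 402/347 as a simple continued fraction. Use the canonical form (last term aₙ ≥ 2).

[1; 6, 3, 4, 4]

402 = 1·347 + 55
347 = 6·55 + 17
55 = 3·17 + 4
17 = 4·4 + 1
4 = 4·1 + 0  (stop)
So 402/347 = [1; 6, 3, 4, 4].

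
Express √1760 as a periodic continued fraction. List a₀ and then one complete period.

a₀ = ⌊√1760⌋ = 41.
With m₀=0, d₀=1 and mₖ₊₁ = dₖaₖ − mₖ, dₖ₊₁ = (n − mₖ₊₁²)/dₖ, aₖ₊₁ = ⌊(a₀+mₖ₊₁)/dₖ₊₁⌋:
  k=1: m=41, d=79, a=1
  k=2: m=38, d=4, a=19
  k=3: m=38, d=79, a=1
  k=4: m=41, d=1, a=82
d=1 and a=2a₀=82 at k=4, so the next step gives (m, d) = (41, 79) again — its k=1 value — and the period has length 4.

[41; 1, 19, 1, 82]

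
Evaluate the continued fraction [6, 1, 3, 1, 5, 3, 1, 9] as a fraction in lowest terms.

Fold from the inside: start with 9/1.
  1 + 1/9 = 10/9
  3 + 9/10 = 39/10
  5 + 10/39 = 205/39
  1 + 39/205 = 244/205
  3 + 205/244 = 937/244
  1 + 244/937 = 1181/937
  6 + 937/1181 = 8023/1181

8023/1181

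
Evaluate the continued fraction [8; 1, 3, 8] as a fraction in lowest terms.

289/33

Using pₖ = aₖpₖ₋₁ + pₖ₋₂ and qₖ = aₖqₖ₋₁ + qₖ₋₂:
  k=0: a=8, p=8, q=1
  k=1: a=1, p=9, q=1
  k=2: a=3, p=35, q=4
  k=3: a=8, p=289, q=33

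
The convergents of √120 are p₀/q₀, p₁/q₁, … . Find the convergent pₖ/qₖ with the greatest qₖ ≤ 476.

5050/461

√120 = [10; 1, 20, …] (period length 2).
Convergents:
  p_0/q_0 = 10/1
  p_1/q_1 = 11/1
  p_2/q_2 = 230/21
  p_3/q_3 = 241/22
  p_4/q_4 = 5050/461
  p_5/q_5 = 5291/483
q_4 = 461 ≤ 476 < 483 = q_5, so the answer is 5050/461.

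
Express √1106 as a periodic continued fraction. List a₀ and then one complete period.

a₀ = ⌊√1106⌋ = 33.

[33; 3, 1, 8, 1, 3, 66]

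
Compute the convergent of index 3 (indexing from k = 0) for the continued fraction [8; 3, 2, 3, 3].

Using pₖ = aₖpₖ₋₁ + pₖ₋₂, qₖ = aₖqₖ₋₁ + qₖ₋₂ (with p₋₁=1, p₋₂=0, q₋₁=0, q₋₂=1):
  k=0: a=8, p=8, q=1
  k=1: a=3, p=25, q=3
  k=2: a=2, p=58, q=7
  k=3: a=3, p=199, q=24

199/24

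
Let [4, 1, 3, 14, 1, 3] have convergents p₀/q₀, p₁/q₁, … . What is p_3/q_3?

271/57

Using pₖ = aₖpₖ₋₁ + pₖ₋₂, qₖ = aₖqₖ₋₁ + qₖ₋₂ (with p₋₁=1, p₋₂=0, q₋₁=0, q₋₂=1):
  k=0: a=4, p=4, q=1
  k=1: a=1, p=5, q=1
  k=2: a=3, p=19, q=4
  k=3: a=14, p=271, q=57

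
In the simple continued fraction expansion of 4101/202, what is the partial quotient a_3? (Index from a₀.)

4

4101 = 20·202 + 61   →  a_0 = 20
202 = 3·61 + 19   →  a_1 = 3
61 = 3·19 + 4   →  a_2 = 3
19 = 4·4 + 3   →  a_3 = 4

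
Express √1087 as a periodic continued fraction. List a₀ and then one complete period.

a₀ = ⌊√1087⌋ = 32.
With m₀=0, d₀=1 and mₖ₊₁ = dₖaₖ − mₖ, dₖ₊₁ = (n − mₖ₊₁²)/dₖ, aₖ₊₁ = ⌊(a₀+mₖ₊₁)/dₖ₊₁⌋:
  k=1: m=32, d=63, a=1
  k=2: m=31, d=2, a=31
  k=3: m=31, d=63, a=1
  k=4: m=32, d=1, a=64
d=1 and a=2a₀=64 at k=4, so the next step gives (m, d) = (32, 63) again — its k=1 value — and the period has length 4.

[32; 1, 31, 1, 64]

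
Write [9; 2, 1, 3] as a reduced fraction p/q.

Using pₖ = aₖpₖ₋₁ + pₖ₋₂ and qₖ = aₖqₖ₋₁ + qₖ₋₂:
  k=0: a=9, p=9, q=1
  k=1: a=2, p=19, q=2
  k=2: a=1, p=28, q=3
  k=3: a=3, p=103, q=11

103/11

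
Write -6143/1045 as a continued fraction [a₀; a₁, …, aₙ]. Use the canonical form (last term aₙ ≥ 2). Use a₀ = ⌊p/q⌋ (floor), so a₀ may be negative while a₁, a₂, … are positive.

[-6; 8, 4, 2, 1, 1, 1, 3]

-6143 = -6·1045 + 127
1045 = 8·127 + 29
127 = 4·29 + 11
29 = 2·11 + 7
11 = 1·7 + 4
7 = 1·4 + 3
4 = 1·3 + 1
3 = 3·1 + 0  (stop)
So -6143/1045 = [-6; 8, 4, 2, 1, 1, 1, 3].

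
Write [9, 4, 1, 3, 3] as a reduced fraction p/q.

Fold from the inside: start with 3/1.
  3 + 1/3 = 10/3
  1 + 3/10 = 13/10
  4 + 10/13 = 62/13
  9 + 13/62 = 571/62

571/62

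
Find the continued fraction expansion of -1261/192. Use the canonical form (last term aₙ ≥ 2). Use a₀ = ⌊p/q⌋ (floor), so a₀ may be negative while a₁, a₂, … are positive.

[-7; 2, 3, 5, 5]

-1261 = -7*192 + 83
192 = 2*83 + 26
83 = 3*26 + 5
26 = 5*5 + 1
5 = 5*1 + 0  (stop)
So -1261/192 = [-7; 2, 3, 5, 5].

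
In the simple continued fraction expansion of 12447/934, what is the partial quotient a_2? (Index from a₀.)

12447 = 13·934 + 305   →  a_0 = 13
934 = 3·305 + 19   →  a_1 = 3
305 = 16·19 + 1   →  a_2 = 16

16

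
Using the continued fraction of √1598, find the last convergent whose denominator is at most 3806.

√1598 = [39; 1, 38, 1, 78, …] (period length 4).
Convergents:
  p_0/q_0 = 39/1
  p_1/q_1 = 40/1
  p_2/q_2 = 1559/39
  p_3/q_3 = 1599/40
  p_4/q_4 = 126281/3159
  p_5/q_5 = 127880/3199
  p_6/q_6 = 4985721/124721
q_5 = 3199 ≤ 3806 < 124721 = q_6, so the answer is 127880/3199.

127880/3199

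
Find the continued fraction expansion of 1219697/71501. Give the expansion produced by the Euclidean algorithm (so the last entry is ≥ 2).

[17; 17, 9, 2, 11, 9, 2]

1219697 = 17×71501 + 4180
71501 = 17×4180 + 441
4180 = 9×441 + 211
441 = 2×211 + 19
211 = 11×19 + 2
19 = 9×2 + 1
2 = 2×1 + 0  (stop)
So 1219697/71501 = [17; 17, 9, 2, 11, 9, 2].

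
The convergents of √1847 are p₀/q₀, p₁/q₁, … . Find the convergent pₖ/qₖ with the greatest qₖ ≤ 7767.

√1847 = [42; 1, 41, 1, 84, …] (period length 4).
Convergents:
  p_0/q_0 = 42/1
  p_1/q_1 = 43/1
  p_2/q_2 = 1805/42
  p_3/q_3 = 1848/43
  p_4/q_4 = 157037/3654
  p_5/q_5 = 158885/3697
  p_6/q_6 = 6671322/155231
q_5 = 3697 ≤ 7767 < 155231 = q_6, so the answer is 158885/3697.

158885/3697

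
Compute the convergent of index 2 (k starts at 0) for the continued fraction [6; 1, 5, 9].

Using pₖ = aₖpₖ₋₁ + pₖ₋₂, qₖ = aₖqₖ₋₁ + qₖ₋₂ (with p₋₁=1, p₋₂=0, q₋₁=0, q₋₂=1):
  k=0: a=6, p=6, q=1
  k=1: a=1, p=7, q=1
  k=2: a=5, p=41, q=6

41/6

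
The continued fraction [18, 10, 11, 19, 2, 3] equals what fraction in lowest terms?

274491/15166

Fold from the inside: start with 3/1.
  2 + 1/3 = 7/3
  19 + 3/7 = 136/7
  11 + 7/136 = 1503/136
  10 + 136/1503 = 15166/1503
  18 + 1503/15166 = 274491/15166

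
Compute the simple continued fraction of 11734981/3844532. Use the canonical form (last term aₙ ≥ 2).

11734981 = 3*3844532 + 201385
3844532 = 19*201385 + 18217
201385 = 11*18217 + 998
18217 = 18*998 + 253
998 = 3*253 + 239
253 = 1*239 + 14
239 = 17*14 + 1
14 = 14*1 + 0  (stop)
So 11734981/3844532 = [3; 19, 11, 18, 3, 1, 17, 14].

[3; 19, 11, 18, 3, 1, 17, 14]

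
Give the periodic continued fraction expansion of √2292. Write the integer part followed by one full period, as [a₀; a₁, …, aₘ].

a₀ = ⌊√2292⌋ = 47.

[47; 1, 6, 1, 94]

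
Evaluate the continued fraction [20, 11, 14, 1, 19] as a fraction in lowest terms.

Fold from the inside: start with 19/1.
  1 + 1/19 = 20/19
  14 + 19/20 = 299/20
  11 + 20/299 = 3309/299
  20 + 299/3309 = 66479/3309

66479/3309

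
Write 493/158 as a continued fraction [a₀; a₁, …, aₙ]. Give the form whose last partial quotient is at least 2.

493 = 3*158 + 19
158 = 8*19 + 6
19 = 3*6 + 1
6 = 6*1 + 0  (stop)
So 493/158 = [3; 8, 3, 6].

[3; 8, 3, 6]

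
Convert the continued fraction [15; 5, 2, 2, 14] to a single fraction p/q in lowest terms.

Fold from the inside: start with 14/1.
  2 + 1/14 = 29/14
  2 + 14/29 = 72/29
  5 + 29/72 = 389/72
  15 + 72/389 = 5907/389

5907/389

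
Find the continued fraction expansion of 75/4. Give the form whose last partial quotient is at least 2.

[18; 1, 3]

75 = 18·4 + 3
4 = 1·3 + 1
3 = 3·1 + 0  (stop)
So 75/4 = [18; 1, 3].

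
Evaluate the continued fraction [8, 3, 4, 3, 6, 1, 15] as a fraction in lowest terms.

Fold from the inside: start with 15/1.
  1 + 1/15 = 16/15
  6 + 15/16 = 111/16
  3 + 16/111 = 349/111
  4 + 111/349 = 1507/349
  3 + 349/1507 = 4870/1507
  8 + 1507/4870 = 40467/4870

40467/4870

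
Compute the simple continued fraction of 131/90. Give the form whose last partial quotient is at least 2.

[1; 2, 5, 8]

131 = 1·90 + 41
90 = 2·41 + 8
41 = 5·8 + 1
8 = 8·1 + 0  (stop)
So 131/90 = [1; 2, 5, 8].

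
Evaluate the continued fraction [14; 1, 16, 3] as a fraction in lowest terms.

777/52

Using pₖ = aₖpₖ₋₁ + pₖ₋₂ and qₖ = aₖqₖ₋₁ + qₖ₋₂:
  k=0: a=14, p=14, q=1
  k=1: a=1, p=15, q=1
  k=2: a=16, p=254, q=17
  k=3: a=3, p=777, q=52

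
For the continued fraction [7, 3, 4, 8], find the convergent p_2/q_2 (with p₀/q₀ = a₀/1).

Using pₖ = aₖpₖ₋₁ + pₖ₋₂, qₖ = aₖqₖ₋₁ + qₖ₋₂ (with p₋₁=1, p₋₂=0, q₋₁=0, q₋₂=1):
  k=0: a=7, p=7, q=1
  k=1: a=3, p=22, q=3
  k=2: a=4, p=95, q=13

95/13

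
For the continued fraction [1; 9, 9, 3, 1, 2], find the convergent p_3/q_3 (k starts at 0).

Using pₖ = aₖpₖ₋₁ + pₖ₋₂, qₖ = aₖqₖ₋₁ + qₖ₋₂ (with p₋₁=1, p₋₂=0, q₋₁=0, q₋₂=1):
  k=0: a=1, p=1, q=1
  k=1: a=9, p=10, q=9
  k=2: a=9, p=91, q=82
  k=3: a=3, p=283, q=255

283/255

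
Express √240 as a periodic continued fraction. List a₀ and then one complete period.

[15; 2, 30]

a₀ = ⌊√240⌋ = 15.
With m₀=0, d₀=1 and mₖ₊₁ = dₖaₖ − mₖ, dₖ₊₁ = (n − mₖ₊₁²)/dₖ, aₖ₊₁ = ⌊(a₀+mₖ₊₁)/dₖ₊₁⌋:
  k=1: m=15, d=15, a=2
  k=2: m=15, d=1, a=30
d=1 and a=2a₀=30 at k=2, so the next step gives (m, d) = (15, 15) again — its k=1 value — and the period has length 2.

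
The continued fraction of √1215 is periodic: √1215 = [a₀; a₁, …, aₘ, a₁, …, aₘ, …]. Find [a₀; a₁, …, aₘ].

a₀ = ⌊√1215⌋ = 34.
With m₀=0, d₀=1 and mₖ₊₁ = dₖaₖ − mₖ, dₖ₊₁ = (n − mₖ₊₁²)/dₖ, aₖ₊₁ = ⌊(a₀+mₖ₊₁)/dₖ₊₁⌋:
  k=1: m=34, d=59, a=1
  k=2: m=25, d=10, a=5
  k=3: m=25, d=59, a=1
  k=4: m=34, d=1, a=68
d=1 and a=2a₀=68 at k=4, so the next step gives (m, d) = (34, 59) again — its k=1 value — and the period has length 4.

[34; 1, 5, 1, 68]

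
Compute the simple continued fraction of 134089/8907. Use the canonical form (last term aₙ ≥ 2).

[15; 18, 2, 2, 13, 2, 3]

134089 = 15×8907 + 484
8907 = 18×484 + 195
484 = 2×195 + 94
195 = 2×94 + 7
94 = 13×7 + 3
7 = 2×3 + 1
3 = 3×1 + 0  (stop)
So 134089/8907 = [15; 18, 2, 2, 13, 2, 3].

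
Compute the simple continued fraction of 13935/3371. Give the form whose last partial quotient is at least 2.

13935 = 4·3371 + 451
3371 = 7·451 + 214
451 = 2·214 + 23
214 = 9·23 + 7
23 = 3·7 + 2
7 = 3·2 + 1
2 = 2·1 + 0  (stop)
So 13935/3371 = [4; 7, 2, 9, 3, 3, 2].

[4; 7, 2, 9, 3, 3, 2]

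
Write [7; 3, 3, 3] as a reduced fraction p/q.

241/33

Using pₖ = aₖpₖ₋₁ + pₖ₋₂ and qₖ = aₖqₖ₋₁ + qₖ₋₂:
  k=0: a=7, p=7, q=1
  k=1: a=3, p=22, q=3
  k=2: a=3, p=73, q=10
  k=3: a=3, p=241, q=33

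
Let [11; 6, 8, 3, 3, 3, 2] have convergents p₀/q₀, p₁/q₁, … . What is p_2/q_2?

Using pₖ = aₖpₖ₋₁ + pₖ₋₂, qₖ = aₖqₖ₋₁ + qₖ₋₂ (with p₋₁=1, p₋₂=0, q₋₁=0, q₋₂=1):
  k=0: a=11, p=11, q=1
  k=1: a=6, p=67, q=6
  k=2: a=8, p=547, q=49

547/49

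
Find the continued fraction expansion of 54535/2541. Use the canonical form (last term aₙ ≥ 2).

54535 = 21*2541 + 1174
2541 = 2*1174 + 193
1174 = 6*193 + 16
193 = 12*16 + 1
16 = 16*1 + 0  (stop)
So 54535/2541 = [21; 2, 6, 12, 16].

[21; 2, 6, 12, 16]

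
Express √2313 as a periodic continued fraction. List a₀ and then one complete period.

a₀ = ⌊√2313⌋ = 48.
With m₀=0, d₀=1 and mₖ₊₁ = dₖaₖ − mₖ, dₖ₊₁ = (n − mₖ₊₁²)/dₖ, aₖ₊₁ = ⌊(a₀+mₖ₊₁)/dₖ₊₁⌋:
  k=1: m=48, d=9, a=10
  k=2: m=42, d=61, a=1
  k=3: m=19, d=32, a=2
  k=4: m=45, d=9, a=10
  k=5: m=45, d=32, a=2
  k=6: m=19, d=61, a=1
  k=7: m=42, d=9, a=10
  k=8: m=48, d=1, a=96
d=1 and a=2a₀=96 at k=8, so the next step gives (m, d) = (48, 9) again — its k=1 value — and the period has length 8.

[48; 10, 1, 2, 10, 2, 1, 10, 96]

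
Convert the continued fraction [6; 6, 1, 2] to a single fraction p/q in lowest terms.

123/20

Using pₖ = aₖpₖ₋₁ + pₖ₋₂ and qₖ = aₖqₖ₋₁ + qₖ₋₂:
  k=0: a=6, p=6, q=1
  k=1: a=6, p=37, q=6
  k=2: a=1, p=43, q=7
  k=3: a=2, p=123, q=20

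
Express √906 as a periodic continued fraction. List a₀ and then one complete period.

[30; 10, 60]

a₀ = ⌊√906⌋ = 30.
With m₀=0, d₀=1 and mₖ₊₁ = dₖaₖ − mₖ, dₖ₊₁ = (n − mₖ₊₁²)/dₖ, aₖ₊₁ = ⌊(a₀+mₖ₊₁)/dₖ₊₁⌋:
  k=1: m=30, d=6, a=10
  k=2: m=30, d=1, a=60
d=1 and a=2a₀=60 at k=2, so the next step gives (m, d) = (30, 6) again — its k=1 value — and the period has length 2.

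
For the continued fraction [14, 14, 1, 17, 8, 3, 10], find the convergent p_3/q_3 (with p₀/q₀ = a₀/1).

Using pₖ = aₖpₖ₋₁ + pₖ₋₂, qₖ = aₖqₖ₋₁ + qₖ₋₂ (with p₋₁=1, p₋₂=0, q₋₁=0, q₋₂=1):
  k=0: a=14, p=14, q=1
  k=1: a=14, p=197, q=14
  k=2: a=1, p=211, q=15
  k=3: a=17, p=3784, q=269

3784/269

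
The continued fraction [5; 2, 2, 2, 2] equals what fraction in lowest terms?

Using pₖ = aₖpₖ₋₁ + pₖ₋₂ and qₖ = aₖqₖ₋₁ + qₖ₋₂:
  k=0: a=5, p=5, q=1
  k=1: a=2, p=11, q=2
  k=2: a=2, p=27, q=5
  k=3: a=2, p=65, q=12
  k=4: a=2, p=157, q=29

157/29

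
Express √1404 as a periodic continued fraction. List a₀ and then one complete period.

a₀ = ⌊√1404⌋ = 37.
With m₀=0, d₀=1 and mₖ₊₁ = dₖaₖ − mₖ, dₖ₊₁ = (n − mₖ₊₁²)/dₖ, aₖ₊₁ = ⌊(a₀+mₖ₊₁)/dₖ₊₁⌋:
  k=1: m=37, d=35, a=2
  k=2: m=33, d=9, a=7
  k=3: m=30, d=56, a=1
  k=4: m=26, d=13, a=4
  k=5: m=26, d=56, a=1
  k=6: m=30, d=9, a=7
  k=7: m=33, d=35, a=2
  k=8: m=37, d=1, a=74
d=1 and a=2a₀=74 at k=8, so the next step gives (m, d) = (37, 35) again — its k=1 value — and the period has length 8.

[37; 2, 7, 1, 4, 1, 7, 2, 74]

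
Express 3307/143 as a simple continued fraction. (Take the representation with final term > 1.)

[23; 7, 1, 17]

3307 = 23*143 + 18
143 = 7*18 + 17
18 = 1*17 + 1
17 = 17*1 + 0  (stop)
So 3307/143 = [23; 7, 1, 17].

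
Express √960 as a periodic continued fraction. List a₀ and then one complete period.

[30; 1, 60]

a₀ = ⌊√960⌋ = 30.
With m₀=0, d₀=1 and mₖ₊₁ = dₖaₖ − mₖ, dₖ₊₁ = (n − mₖ₊₁²)/dₖ, aₖ₊₁ = ⌊(a₀+mₖ₊₁)/dₖ₊₁⌋:
  k=1: m=30, d=60, a=1
  k=2: m=30, d=1, a=60
d=1 and a=2a₀=60 at k=2, so the next step gives (m, d) = (30, 60) again — its k=1 value — and the period has length 2.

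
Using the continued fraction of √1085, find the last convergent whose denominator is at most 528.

16832/511

√1085 = [32; 1, 15, 2, 15, 1, 64, …] (period length 6).
Convergents:
  p_0/q_0 = 32/1
  p_1/q_1 = 33/1
  p_2/q_2 = 527/16
  p_3/q_3 = 1087/33
  p_4/q_4 = 16832/511
  p_5/q_5 = 17919/544
q_4 = 511 ≤ 528 < 544 = q_5, so the answer is 16832/511.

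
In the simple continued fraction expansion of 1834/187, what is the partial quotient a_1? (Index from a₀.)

1

1834 = 9·187 + 151   →  a_0 = 9
187 = 1·151 + 36   →  a_1 = 1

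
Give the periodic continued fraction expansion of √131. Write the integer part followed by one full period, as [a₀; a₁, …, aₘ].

a₀ = ⌊√131⌋ = 11.
With m₀=0, d₀=1 and mₖ₊₁ = dₖaₖ − mₖ, dₖ₊₁ = (n − mₖ₊₁²)/dₖ, aₖ₊₁ = ⌊(a₀+mₖ₊₁)/dₖ₊₁⌋:
  k=1: m=11, d=10, a=2
  k=2: m=9, d=5, a=4
  k=3: m=11, d=2, a=11
  k=4: m=11, d=5, a=4
  k=5: m=9, d=10, a=2
  k=6: m=11, d=1, a=22
d=1 and a=2a₀=22 at k=6, so the next step gives (m, d) = (11, 10) again — its k=1 value — and the period has length 6.

[11; 2, 4, 11, 4, 2, 22]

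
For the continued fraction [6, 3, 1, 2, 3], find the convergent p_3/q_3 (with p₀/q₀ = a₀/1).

Using pₖ = aₖpₖ₋₁ + pₖ₋₂, qₖ = aₖqₖ₋₁ + qₖ₋₂ (with p₋₁=1, p₋₂=0, q₋₁=0, q₋₂=1):
  k=0: a=6, p=6, q=1
  k=1: a=3, p=19, q=3
  k=2: a=1, p=25, q=4
  k=3: a=2, p=69, q=11

69/11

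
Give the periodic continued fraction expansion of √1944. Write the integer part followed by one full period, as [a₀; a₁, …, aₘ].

a₀ = ⌊√1944⌋ = 44.
With m₀=0, d₀=1 and mₖ₊₁ = dₖaₖ − mₖ, dₖ₊₁ = (n − mₖ₊₁²)/dₖ, aₖ₊₁ = ⌊(a₀+mₖ₊₁)/dₖ₊₁⌋:
  k=1: m=44, d=8, a=11
  k=2: m=44, d=1, a=88
d=1 and a=2a₀=88 at k=2, so the next step gives (m, d) = (44, 8) again — its k=1 value — and the period has length 2.

[44; 11, 88]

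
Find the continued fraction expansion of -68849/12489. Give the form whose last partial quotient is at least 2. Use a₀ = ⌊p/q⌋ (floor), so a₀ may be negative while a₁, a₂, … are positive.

[-6; 2, 19, 13, 3, 2, 3]

-68849 = -6×12489 + 6085
12489 = 2×6085 + 319
6085 = 19×319 + 24
319 = 13×24 + 7
24 = 3×7 + 3
7 = 2×3 + 1
3 = 3×1 + 0  (stop)
So -68849/12489 = [-6; 2, 19, 13, 3, 2, 3].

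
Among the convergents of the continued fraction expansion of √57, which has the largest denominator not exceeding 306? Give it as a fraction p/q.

2197/291

√57 = [7; 1, 1, 4, 1, 1, 14, …] (period length 6).
Convergents:
  p_0/q_0 = 7/1
  p_1/q_1 = 8/1
  p_2/q_2 = 15/2
  p_3/q_3 = 68/9
  p_4/q_4 = 83/11
  p_5/q_5 = 151/20
  p_6/q_6 = 2197/291
  p_7/q_7 = 2348/311
q_6 = 291 ≤ 306 < 311 = q_7, so the answer is 2197/291.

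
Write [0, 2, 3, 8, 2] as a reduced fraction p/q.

53/123

Fold from the inside: start with 2/1.
  8 + 1/2 = 17/2
  3 + 2/17 = 53/17
  2 + 17/53 = 123/53
  0 + 53/123 = 53/123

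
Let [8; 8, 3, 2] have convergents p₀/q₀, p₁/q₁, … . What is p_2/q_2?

Using pₖ = aₖpₖ₋₁ + pₖ₋₂, qₖ = aₖqₖ₋₁ + qₖ₋₂ (with p₋₁=1, p₋₂=0, q₋₁=0, q₋₂=1):
  k=0: a=8, p=8, q=1
  k=1: a=8, p=65, q=8
  k=2: a=3, p=203, q=25

203/25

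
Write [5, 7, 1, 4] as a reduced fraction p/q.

Fold from the inside: start with 4/1.
  1 + 1/4 = 5/4
  7 + 4/5 = 39/5
  5 + 5/39 = 200/39

200/39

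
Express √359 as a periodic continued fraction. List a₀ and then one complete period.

a₀ = ⌊√359⌋ = 18.
With m₀=0, d₀=1 and mₖ₊₁ = dₖaₖ − mₖ, dₖ₊₁ = (n − mₖ₊₁²)/dₖ, aₖ₊₁ = ⌊(a₀+mₖ₊₁)/dₖ₊₁⌋:
  k=1: m=18, d=35, a=1
  k=2: m=17, d=2, a=17
  k=3: m=17, d=35, a=1
  k=4: m=18, d=1, a=36
d=1 and a=2a₀=36 at k=4, so the next step gives (m, d) = (18, 35) again — its k=1 value — and the period has length 4.

[18; 1, 17, 1, 36]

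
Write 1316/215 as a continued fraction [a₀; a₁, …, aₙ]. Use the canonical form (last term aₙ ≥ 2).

[6; 8, 3, 1, 2, 2]

1316 = 6·215 + 26
215 = 8·26 + 7
26 = 3·7 + 5
7 = 1·5 + 2
5 = 2·2 + 1
2 = 2·1 + 0  (stop)
So 1316/215 = [6; 8, 3, 1, 2, 2].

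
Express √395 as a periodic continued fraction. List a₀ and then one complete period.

a₀ = ⌊√395⌋ = 19.
With m₀=0, d₀=1 and mₖ₊₁ = dₖaₖ − mₖ, dₖ₊₁ = (n − mₖ₊₁²)/dₖ, aₖ₊₁ = ⌊(a₀+mₖ₊₁)/dₖ₊₁⌋:
  k=1: m=19, d=34, a=1
  k=2: m=15, d=5, a=6
  k=3: m=15, d=34, a=1
  k=4: m=19, d=1, a=38
d=1 and a=2a₀=38 at k=4, so the next step gives (m, d) = (19, 34) again — its k=1 value — and the period has length 4.

[19; 1, 6, 1, 38]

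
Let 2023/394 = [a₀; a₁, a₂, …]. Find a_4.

3

2023 = 5·394 + 53   →  a_0 = 5
394 = 7·53 + 23   →  a_1 = 7
53 = 2·23 + 7   →  a_2 = 2
23 = 3·7 + 2   →  a_3 = 3
7 = 3·2 + 1   →  a_4 = 3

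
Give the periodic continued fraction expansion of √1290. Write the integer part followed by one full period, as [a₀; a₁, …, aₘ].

[35; 1, 10, 1, 70]

a₀ = ⌊√1290⌋ = 35.
With m₀=0, d₀=1 and mₖ₊₁ = dₖaₖ − mₖ, dₖ₊₁ = (n − mₖ₊₁²)/dₖ, aₖ₊₁ = ⌊(a₀+mₖ₊₁)/dₖ₊₁⌋:
  k=1: m=35, d=65, a=1
  k=2: m=30, d=6, a=10
  k=3: m=30, d=65, a=1
  k=4: m=35, d=1, a=70
d=1 and a=2a₀=70 at k=4, so the next step gives (m, d) = (35, 65) again — its k=1 value — and the period has length 4.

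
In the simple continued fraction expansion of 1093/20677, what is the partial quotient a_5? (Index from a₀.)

1

1093 = 0·20677 + 1093   →  a_0 = 0
20677 = 18·1093 + 1003   →  a_1 = 18
1093 = 1·1003 + 90   →  a_2 = 1
1003 = 11·90 + 13   →  a_3 = 11
90 = 6·13 + 12   →  a_4 = 6
13 = 1·12 + 1   →  a_5 = 1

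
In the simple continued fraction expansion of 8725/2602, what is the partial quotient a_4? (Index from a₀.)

8725 = 3·2602 + 919   →  a_0 = 3
2602 = 2·919 + 764   →  a_1 = 2
919 = 1·764 + 155   →  a_2 = 1
764 = 4·155 + 144   →  a_3 = 4
155 = 1·144 + 11   →  a_4 = 1

1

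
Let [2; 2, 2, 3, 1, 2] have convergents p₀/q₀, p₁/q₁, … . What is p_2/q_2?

12/5

Using pₖ = aₖpₖ₋₁ + pₖ₋₂, qₖ = aₖqₖ₋₁ + qₖ₋₂ (with p₋₁=1, p₋₂=0, q₋₁=0, q₋₂=1):
  k=0: a=2, p=2, q=1
  k=1: a=2, p=5, q=2
  k=2: a=2, p=12, q=5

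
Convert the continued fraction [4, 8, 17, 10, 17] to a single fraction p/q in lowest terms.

97176/23563

Fold from the inside: start with 17/1.
  10 + 1/17 = 171/17
  17 + 17/171 = 2924/171
  8 + 171/2924 = 23563/2924
  4 + 2924/23563 = 97176/23563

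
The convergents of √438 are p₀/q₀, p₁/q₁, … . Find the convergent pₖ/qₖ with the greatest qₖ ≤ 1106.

√438 = [20; 1, 12, 1, 40, …] (period length 4).
Convergents:
  p_0/q_0 = 20/1
  p_1/q_1 = 21/1
  p_2/q_2 = 272/13
  p_3/q_3 = 293/14
  p_4/q_4 = 11992/573
  p_5/q_5 = 12285/587
  p_6/q_6 = 159412/7617
q_5 = 587 ≤ 1106 < 7617 = q_6, so the answer is 12285/587.

12285/587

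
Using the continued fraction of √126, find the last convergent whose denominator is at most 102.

449/40

√126 = [11; 4, 2, 4, 22, …] (period length 4).
Convergents:
  p_0/q_0 = 11/1
  p_1/q_1 = 45/4
  p_2/q_2 = 101/9
  p_3/q_3 = 449/40
  p_4/q_4 = 9979/889
q_3 = 40 ≤ 102 < 889 = q_4, so the answer is 449/40.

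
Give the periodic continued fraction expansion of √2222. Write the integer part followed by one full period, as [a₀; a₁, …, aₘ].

a₀ = ⌊√2222⌋ = 47.
With m₀=0, d₀=1 and mₖ₊₁ = dₖaₖ − mₖ, dₖ₊₁ = (n − mₖ₊₁²)/dₖ, aₖ₊₁ = ⌊(a₀+mₖ₊₁)/dₖ₊₁⌋:
  k=1: m=47, d=13, a=7
  k=2: m=44, d=22, a=4
  k=3: m=44, d=13, a=7
  k=4: m=47, d=1, a=94
d=1 and a=2a₀=94 at k=4, so the next step gives (m, d) = (47, 13) again — its k=1 value — and the period has length 4.

[47; 7, 4, 7, 94]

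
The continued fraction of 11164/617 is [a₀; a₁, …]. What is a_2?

11164 = 18·617 + 58   →  a_0 = 18
617 = 10·58 + 37   →  a_1 = 10
58 = 1·37 + 21   →  a_2 = 1

1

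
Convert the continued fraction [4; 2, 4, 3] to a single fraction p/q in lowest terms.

Using pₖ = aₖpₖ₋₁ + pₖ₋₂ and qₖ = aₖqₖ₋₁ + qₖ₋₂:
  k=0: a=4, p=4, q=1
  k=1: a=2, p=9, q=2
  k=2: a=4, p=40, q=9
  k=3: a=3, p=129, q=29

129/29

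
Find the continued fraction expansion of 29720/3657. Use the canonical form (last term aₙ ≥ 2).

[8; 7, 1, 7, 2, 3, 2, 3]

29720 = 8·3657 + 464
3657 = 7·464 + 409
464 = 1·409 + 55
409 = 7·55 + 24
55 = 2·24 + 7
24 = 3·7 + 3
7 = 2·3 + 1
3 = 3·1 + 0  (stop)
So 29720/3657 = [8; 7, 1, 7, 2, 3, 2, 3].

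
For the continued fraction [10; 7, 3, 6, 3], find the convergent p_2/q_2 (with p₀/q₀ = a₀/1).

Using pₖ = aₖpₖ₋₁ + pₖ₋₂, qₖ = aₖqₖ₋₁ + qₖ₋₂ (with p₋₁=1, p₋₂=0, q₋₁=0, q₋₂=1):
  k=0: a=10, p=10, q=1
  k=1: a=7, p=71, q=7
  k=2: a=3, p=223, q=22

223/22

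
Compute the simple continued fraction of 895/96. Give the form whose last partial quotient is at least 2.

895 = 9×96 + 31
96 = 3×31 + 3
31 = 10×3 + 1
3 = 3×1 + 0  (stop)
So 895/96 = [9; 3, 10, 3].

[9; 3, 10, 3]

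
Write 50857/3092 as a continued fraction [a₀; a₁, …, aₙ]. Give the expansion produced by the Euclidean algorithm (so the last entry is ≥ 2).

50857 = 16·3092 + 1385
3092 = 2·1385 + 322
1385 = 4·322 + 97
322 = 3·97 + 31
97 = 3·31 + 4
31 = 7·4 + 3
4 = 1·3 + 1
3 = 3·1 + 0  (stop)
So 50857/3092 = [16; 2, 4, 3, 3, 7, 1, 3].

[16; 2, 4, 3, 3, 7, 1, 3]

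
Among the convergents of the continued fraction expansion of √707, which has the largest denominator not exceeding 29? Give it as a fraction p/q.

√707 = [26; 1, 1, 2, 3, 2, 1, 1, 52, …] (period length 8).
Convergents:
  p_0/q_0 = 26/1
  p_1/q_1 = 27/1
  p_2/q_2 = 53/2
  p_3/q_3 = 133/5
  p_4/q_4 = 452/17
  p_5/q_5 = 1037/39
q_4 = 17 ≤ 29 < 39 = q_5, so the answer is 452/17.

452/17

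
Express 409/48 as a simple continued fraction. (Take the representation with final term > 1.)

409 = 8·48 + 25
48 = 1·25 + 23
25 = 1·23 + 2
23 = 11·2 + 1
2 = 2·1 + 0  (stop)
So 409/48 = [8; 1, 1, 11, 2].

[8; 1, 1, 11, 2]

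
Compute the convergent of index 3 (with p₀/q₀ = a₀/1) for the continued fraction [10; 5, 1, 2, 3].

173/17

Using pₖ = aₖpₖ₋₁ + pₖ₋₂, qₖ = aₖqₖ₋₁ + qₖ₋₂ (with p₋₁=1, p₋₂=0, q₋₁=0, q₋₂=1):
  k=0: a=10, p=10, q=1
  k=1: a=5, p=51, q=5
  k=2: a=1, p=61, q=6
  k=3: a=2, p=173, q=17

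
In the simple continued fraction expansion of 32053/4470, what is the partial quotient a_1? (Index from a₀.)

5

32053 = 7·4470 + 763   →  a_0 = 7
4470 = 5·763 + 655   →  a_1 = 5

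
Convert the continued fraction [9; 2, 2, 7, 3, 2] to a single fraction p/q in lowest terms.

Using pₖ = aₖpₖ₋₁ + pₖ₋₂ and qₖ = aₖqₖ₋₁ + qₖ₋₂:
  k=0: a=9, p=9, q=1
  k=1: a=2, p=19, q=2
  k=2: a=2, p=47, q=5
  k=3: a=7, p=348, q=37
  k=4: a=3, p=1091, q=116
  k=5: a=2, p=2530, q=269

2530/269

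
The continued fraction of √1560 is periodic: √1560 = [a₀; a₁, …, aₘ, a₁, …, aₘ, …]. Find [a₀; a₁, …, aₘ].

[39; 2, 78]

a₀ = ⌊√1560⌋ = 39.
With m₀=0, d₀=1 and mₖ₊₁ = dₖaₖ − mₖ, dₖ₊₁ = (n − mₖ₊₁²)/dₖ, aₖ₊₁ = ⌊(a₀+mₖ₊₁)/dₖ₊₁⌋:
  k=1: m=39, d=39, a=2
  k=2: m=39, d=1, a=78
d=1 and a=2a₀=78 at k=2, so the next step gives (m, d) = (39, 39) again — its k=1 value — and the period has length 2.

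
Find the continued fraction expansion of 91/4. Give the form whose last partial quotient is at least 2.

91 = 22·4 + 3
4 = 1·3 + 1
3 = 3·1 + 0  (stop)
So 91/4 = [22; 1, 3].

[22; 1, 3]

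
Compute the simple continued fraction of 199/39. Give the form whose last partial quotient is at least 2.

199 = 5*39 + 4
39 = 9*4 + 3
4 = 1*3 + 1
3 = 3*1 + 0  (stop)
So 199/39 = [5; 9, 1, 3].

[5; 9, 1, 3]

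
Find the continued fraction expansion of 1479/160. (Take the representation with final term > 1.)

1479 = 9×160 + 39
160 = 4×39 + 4
39 = 9×4 + 3
4 = 1×3 + 1
3 = 3×1 + 0  (stop)
So 1479/160 = [9; 4, 9, 1, 3].

[9; 4, 9, 1, 3]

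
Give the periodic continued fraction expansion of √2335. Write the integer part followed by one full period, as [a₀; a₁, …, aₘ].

a₀ = ⌊√2335⌋ = 48.

[48; 3, 9, 3, 96]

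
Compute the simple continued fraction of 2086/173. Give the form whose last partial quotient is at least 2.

[12; 17, 3, 3]

2086 = 12·173 + 10
173 = 17·10 + 3
10 = 3·3 + 1
3 = 3·1 + 0  (stop)
So 2086/173 = [12; 17, 3, 3].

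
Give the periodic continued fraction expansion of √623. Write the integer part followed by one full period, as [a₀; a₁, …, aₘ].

[24; 1, 23, 1, 48]

a₀ = ⌊√623⌋ = 24.
With m₀=0, d₀=1 and mₖ₊₁ = dₖaₖ − mₖ, dₖ₊₁ = (n − mₖ₊₁²)/dₖ, aₖ₊₁ = ⌊(a₀+mₖ₊₁)/dₖ₊₁⌋:
  k=1: m=24, d=47, a=1
  k=2: m=23, d=2, a=23
  k=3: m=23, d=47, a=1
  k=4: m=24, d=1, a=48
d=1 and a=2a₀=48 at k=4, so the next step gives (m, d) = (24, 47) again — its k=1 value — and the period has length 4.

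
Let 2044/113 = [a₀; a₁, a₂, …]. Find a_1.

11

2044 = 18·113 + 10   →  a_0 = 18
113 = 11·10 + 3   →  a_1 = 11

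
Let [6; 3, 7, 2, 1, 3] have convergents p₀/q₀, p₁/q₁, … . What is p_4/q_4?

436/69

Using pₖ = aₖpₖ₋₁ + pₖ₋₂, qₖ = aₖqₖ₋₁ + qₖ₋₂ (with p₋₁=1, p₋₂=0, q₋₁=0, q₋₂=1):
  k=0: a=6, p=6, q=1
  k=1: a=3, p=19, q=3
  k=2: a=7, p=139, q=22
  k=3: a=2, p=297, q=47
  k=4: a=1, p=436, q=69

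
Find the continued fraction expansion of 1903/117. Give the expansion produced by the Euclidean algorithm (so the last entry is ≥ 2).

1903 = 16·117 + 31
117 = 3·31 + 24
31 = 1·24 + 7
24 = 3·7 + 3
7 = 2·3 + 1
3 = 3·1 + 0  (stop)
So 1903/117 = [16; 3, 1, 3, 2, 3].

[16; 3, 1, 3, 2, 3]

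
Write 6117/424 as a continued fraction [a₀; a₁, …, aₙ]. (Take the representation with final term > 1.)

6117 = 14×424 + 181
424 = 2×181 + 62
181 = 2×62 + 57
62 = 1×57 + 5
57 = 11×5 + 2
5 = 2×2 + 1
2 = 2×1 + 0  (stop)
So 6117/424 = [14; 2, 2, 1, 11, 2, 2].

[14; 2, 2, 1, 11, 2, 2]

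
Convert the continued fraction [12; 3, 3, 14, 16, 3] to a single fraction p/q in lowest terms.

86560/7037

Fold from the inside: start with 3/1.
  16 + 1/3 = 49/3
  14 + 3/49 = 689/49
  3 + 49/689 = 2116/689
  3 + 689/2116 = 7037/2116
  12 + 2116/7037 = 86560/7037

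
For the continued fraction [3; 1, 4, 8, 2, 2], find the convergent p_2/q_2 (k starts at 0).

Using pₖ = aₖpₖ₋₁ + pₖ₋₂, qₖ = aₖqₖ₋₁ + qₖ₋₂ (with p₋₁=1, p₋₂=0, q₋₁=0, q₋₂=1):
  k=0: a=3, p=3, q=1
  k=1: a=1, p=4, q=1
  k=2: a=4, p=19, q=5

19/5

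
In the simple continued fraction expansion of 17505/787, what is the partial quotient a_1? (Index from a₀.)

17505 = 22·787 + 191   →  a_0 = 22
787 = 4·191 + 23   →  a_1 = 4

4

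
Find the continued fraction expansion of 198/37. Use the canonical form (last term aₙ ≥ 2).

198 = 5×37 + 13
37 = 2×13 + 11
13 = 1×11 + 2
11 = 5×2 + 1
2 = 2×1 + 0  (stop)
So 198/37 = [5; 2, 1, 5, 2].

[5; 2, 1, 5, 2]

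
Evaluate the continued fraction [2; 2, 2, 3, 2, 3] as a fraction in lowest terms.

Using pₖ = aₖpₖ₋₁ + pₖ₋₂ and qₖ = aₖqₖ₋₁ + qₖ₋₂:
  k=0: a=2, p=2, q=1
  k=1: a=2, p=5, q=2
  k=2: a=2, p=12, q=5
  k=3: a=3, p=41, q=17
  k=4: a=2, p=94, q=39
  k=5: a=3, p=323, q=134

323/134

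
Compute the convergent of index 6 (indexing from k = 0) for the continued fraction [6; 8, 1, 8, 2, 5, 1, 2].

Using pₖ = aₖpₖ₋₁ + pₖ₋₂, qₖ = aₖqₖ₋₁ + qₖ₋₂ (with p₋₁=1, p₋₂=0, q₋₁=0, q₋₂=1):
  k=0: a=6, p=6, q=1
  k=1: a=8, p=49, q=8
  k=2: a=1, p=55, q=9
  k=3: a=8, p=489, q=80
  k=4: a=2, p=1033, q=169
  k=5: a=5, p=5654, q=925
  k=6: a=1, p=6687, q=1094

6687/1094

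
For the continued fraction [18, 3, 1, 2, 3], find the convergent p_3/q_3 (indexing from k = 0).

201/11

Using pₖ = aₖpₖ₋₁ + pₖ₋₂, qₖ = aₖqₖ₋₁ + qₖ₋₂ (with p₋₁=1, p₋₂=0, q₋₁=0, q₋₂=1):
  k=0: a=18, p=18, q=1
  k=1: a=3, p=55, q=3
  k=2: a=1, p=73, q=4
  k=3: a=2, p=201, q=11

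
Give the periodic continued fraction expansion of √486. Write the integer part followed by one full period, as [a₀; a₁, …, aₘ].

a₀ = ⌊√486⌋ = 22.
With m₀=0, d₀=1 and mₖ₊₁ = dₖaₖ − mₖ, dₖ₊₁ = (n − mₖ₊₁²)/dₖ, aₖ₊₁ = ⌊(a₀+mₖ₊₁)/dₖ₊₁⌋:
  k=1: m=22, d=2, a=22
  k=2: m=22, d=1, a=44
d=1 and a=2a₀=44 at k=2, so the next step gives (m, d) = (22, 2) again — its k=1 value — and the period has length 2.

[22; 22, 44]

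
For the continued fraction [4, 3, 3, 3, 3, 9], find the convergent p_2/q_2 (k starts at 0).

Using pₖ = aₖpₖ₋₁ + pₖ₋₂, qₖ = aₖqₖ₋₁ + qₖ₋₂ (with p₋₁=1, p₋₂=0, q₋₁=0, q₋₂=1):
  k=0: a=4, p=4, q=1
  k=1: a=3, p=13, q=3
  k=2: a=3, p=43, q=10

43/10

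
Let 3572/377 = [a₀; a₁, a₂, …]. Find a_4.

3572 = 9·377 + 179   →  a_0 = 9
377 = 2·179 + 19   →  a_1 = 2
179 = 9·19 + 8   →  a_2 = 9
19 = 2·8 + 3   →  a_3 = 2
8 = 2·3 + 2   →  a_4 = 2

2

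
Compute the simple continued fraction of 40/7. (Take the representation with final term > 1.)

40 = 5·7 + 5
7 = 1·5 + 2
5 = 2·2 + 1
2 = 2·1 + 0  (stop)
So 40/7 = [5; 1, 2, 2].

[5; 1, 2, 2]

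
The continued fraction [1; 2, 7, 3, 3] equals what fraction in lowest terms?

Using pₖ = aₖpₖ₋₁ + pₖ₋₂ and qₖ = aₖqₖ₋₁ + qₖ₋₂:
  k=0: a=1, p=1, q=1
  k=1: a=2, p=3, q=2
  k=2: a=7, p=22, q=15
  k=3: a=3, p=69, q=47
  k=4: a=3, p=229, q=156

229/156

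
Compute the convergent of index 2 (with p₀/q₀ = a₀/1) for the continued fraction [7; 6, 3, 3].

Using pₖ = aₖpₖ₋₁ + pₖ₋₂, qₖ = aₖqₖ₋₁ + qₖ₋₂ (with p₋₁=1, p₋₂=0, q₋₁=0, q₋₂=1):
  k=0: a=7, p=7, q=1
  k=1: a=6, p=43, q=6
  k=2: a=3, p=136, q=19

136/19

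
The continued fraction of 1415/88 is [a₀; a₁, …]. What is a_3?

1415 = 16·88 + 7   →  a_0 = 16
88 = 12·7 + 4   →  a_1 = 12
7 = 1·4 + 3   →  a_2 = 1
4 = 1·3 + 1   →  a_3 = 1

1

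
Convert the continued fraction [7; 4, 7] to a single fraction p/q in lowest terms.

Using pₖ = aₖpₖ₋₁ + pₖ₋₂ and qₖ = aₖqₖ₋₁ + qₖ₋₂:
  k=0: a=7, p=7, q=1
  k=1: a=4, p=29, q=4
  k=2: a=7, p=210, q=29

210/29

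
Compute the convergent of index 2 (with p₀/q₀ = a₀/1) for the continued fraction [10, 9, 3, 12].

Using pₖ = aₖpₖ₋₁ + pₖ₋₂, qₖ = aₖqₖ₋₁ + qₖ₋₂ (with p₋₁=1, p₋₂=0, q₋₁=0, q₋₂=1):
  k=0: a=10, p=10, q=1
  k=1: a=9, p=91, q=9
  k=2: a=3, p=283, q=28

283/28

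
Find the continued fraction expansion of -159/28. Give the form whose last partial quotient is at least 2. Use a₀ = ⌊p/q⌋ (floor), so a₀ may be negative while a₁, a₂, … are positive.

[-6; 3, 9]

-159 = -6·28 + 9
28 = 3·9 + 1
9 = 9·1 + 0  (stop)
So -159/28 = [-6; 3, 9].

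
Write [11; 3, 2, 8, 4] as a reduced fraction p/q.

2743/243

Fold from the inside: start with 4/1.
  8 + 1/4 = 33/4
  2 + 4/33 = 70/33
  3 + 33/70 = 243/70
  11 + 70/243 = 2743/243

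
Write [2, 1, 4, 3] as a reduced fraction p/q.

45/16

Using pₖ = aₖpₖ₋₁ + pₖ₋₂ and qₖ = aₖqₖ₋₁ + qₖ₋₂:
  k=0: a=2, p=2, q=1
  k=1: a=1, p=3, q=1
  k=2: a=4, p=14, q=5
  k=3: a=3, p=45, q=16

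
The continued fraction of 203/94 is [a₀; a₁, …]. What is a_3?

1

203 = 2·94 + 15   →  a_0 = 2
94 = 6·15 + 4   →  a_1 = 6
15 = 3·4 + 3   →  a_2 = 3
4 = 1·3 + 1   →  a_3 = 1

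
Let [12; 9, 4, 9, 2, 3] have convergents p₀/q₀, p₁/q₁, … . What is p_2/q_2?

Using pₖ = aₖpₖ₋₁ + pₖ₋₂, qₖ = aₖqₖ₋₁ + qₖ₋₂ (with p₋₁=1, p₋₂=0, q₋₁=0, q₋₂=1):
  k=0: a=12, p=12, q=1
  k=1: a=9, p=109, q=9
  k=2: a=4, p=448, q=37

448/37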